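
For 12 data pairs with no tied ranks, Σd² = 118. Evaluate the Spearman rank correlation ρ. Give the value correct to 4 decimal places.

0.5874

ρ = 1 − 6Σd² / [n(n²−1)] = 1 − 6×118 / (12×143)
  = 1 − 708/1716 = 1 − 0.41259 ≈ 0.5874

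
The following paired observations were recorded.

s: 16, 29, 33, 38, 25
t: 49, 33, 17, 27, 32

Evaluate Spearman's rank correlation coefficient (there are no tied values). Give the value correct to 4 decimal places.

Rank s: 1, 3, 4, 5, 2
Rank t: 5, 4, 1, 2, 3
d = rank(s) − rank(t): -4, -1, 3, 3, -1; Σd² = 36
ρ = 1 − 6Σd² / [n(n²−1)] = 1 − 6×36 / (5×24) = 1 − 216/120 ≈ -0.8000

-0.8000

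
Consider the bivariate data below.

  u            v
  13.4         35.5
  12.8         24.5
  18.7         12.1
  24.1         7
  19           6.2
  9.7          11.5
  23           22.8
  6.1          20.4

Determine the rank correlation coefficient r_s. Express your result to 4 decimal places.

-0.3333

Rank u: 4, 3, 5, 8, 6, 2, 7, 1
Rank v: 8, 7, 4, 2, 1, 3, 6, 5
d = rank(u) − rank(v): -4, -4, 1, 6, 5, -1, 1, -4; Σd² = 112
ρ = 1 − 6Σd² / [n(n²−1)] = 1 − 6×112 / (8×63) = 1 − 672/504 ≈ -0.3333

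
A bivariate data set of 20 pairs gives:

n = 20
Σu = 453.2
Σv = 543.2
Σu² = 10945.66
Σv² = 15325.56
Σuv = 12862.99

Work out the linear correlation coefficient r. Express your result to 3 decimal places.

r = (nΣuv − ΣuΣv) / √[(nΣu² − (Σu)²)(nΣv² − (Σv)²)]
Numerator: 20×12862.99 − 453.2×543.2 = 11081.56
Denominator: √[(218913.2 − 205390.24)(306511.2 − 295066.24)] = √[13522.96 × 11444.96] = 12440.6485
r = 11081.56 / 12440.6485 ≈ 0.891

0.891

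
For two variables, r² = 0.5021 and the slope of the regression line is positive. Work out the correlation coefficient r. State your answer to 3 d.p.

|r| = √0.5021 = 0.709
The association is positive, so r = 0.709.

0.709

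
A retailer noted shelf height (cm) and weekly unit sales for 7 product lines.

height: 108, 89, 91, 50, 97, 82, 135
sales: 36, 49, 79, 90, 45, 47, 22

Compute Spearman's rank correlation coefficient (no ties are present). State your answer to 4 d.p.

Rank height: 6, 3, 4, 1, 5, 2, 7
Rank sales: 2, 5, 6, 7, 3, 4, 1
d = rank(height) − rank(sales): 4, -2, -2, -6, 2, -2, 6; Σd² = 104
ρ = 1 − 6Σd² / [n(n²−1)] = 1 − 6×104 / (7×48) = 1 − 624/336 ≈ -0.8571

-0.8571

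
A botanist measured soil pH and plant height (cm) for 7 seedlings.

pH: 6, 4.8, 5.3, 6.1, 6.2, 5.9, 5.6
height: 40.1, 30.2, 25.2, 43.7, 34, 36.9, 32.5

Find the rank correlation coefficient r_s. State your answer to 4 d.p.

0.7500

Rank pH: 5, 1, 2, 6, 7, 4, 3
Rank height: 6, 2, 1, 7, 4, 5, 3
d = rank(pH) − rank(height): -1, -1, 1, -1, 3, -1, 0; Σd² = 14
ρ = 1 − 6Σd² / [n(n²−1)] = 1 − 6×14 / (7×48) = 1 − 84/336 ≈ 0.7500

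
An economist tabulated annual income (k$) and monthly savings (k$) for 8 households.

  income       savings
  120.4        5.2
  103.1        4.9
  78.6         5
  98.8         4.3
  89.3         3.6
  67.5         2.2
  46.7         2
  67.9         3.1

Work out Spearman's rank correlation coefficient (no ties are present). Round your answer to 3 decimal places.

0.857

Rank income: 8, 7, 4, 6, 5, 2, 1, 3
Rank savings: 8, 6, 7, 5, 4, 2, 1, 3
d = rank(income) − rank(savings): 0, 1, -3, 1, 1, 0, 0, 0; Σd² = 12
ρ = 1 − 6Σd² / [n(n²−1)] = 1 − 6×12 / (8×63) = 1 − 72/504 ≈ 0.857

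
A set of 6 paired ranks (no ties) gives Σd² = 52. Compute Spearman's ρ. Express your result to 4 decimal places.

-0.4857

ρ = 1 − 6Σd² / [n(n²−1)] = 1 − 6×52 / (6×35)
  = 1 − 312/210 = 1 − 1.48571 ≈ -0.4857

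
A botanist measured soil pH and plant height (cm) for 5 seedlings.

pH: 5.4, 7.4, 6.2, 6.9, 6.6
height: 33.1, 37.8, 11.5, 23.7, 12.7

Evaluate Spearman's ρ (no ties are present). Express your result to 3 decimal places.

Rank pH: 1, 5, 2, 4, 3
Rank height: 4, 5, 1, 3, 2
d = rank(pH) − rank(height): -3, 0, 1, 1, 1; Σd² = 12
ρ = 1 − 6Σd² / [n(n²−1)] = 1 − 6×12 / (5×24) = 1 − 72/120 ≈ 0.400

0.400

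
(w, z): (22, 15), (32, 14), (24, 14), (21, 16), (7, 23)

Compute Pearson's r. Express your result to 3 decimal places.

-0.932

n = 5, Σw = 106, Σz = 82, Σw² = 2574, Σz² = 1402, Σwz = 1611
nΣwz − ΣwΣz = 8055 − 8692 = -637
nΣw² − (Σw)² = 12870 − 11236 = 1634; nΣz² − (Σz)² = 7010 − 6724 = 286
r = -637 / √(1634 × 286) = -637 / 683.6110 ≈ -0.932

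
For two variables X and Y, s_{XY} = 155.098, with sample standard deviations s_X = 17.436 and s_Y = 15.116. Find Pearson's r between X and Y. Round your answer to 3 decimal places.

r = Cov(X,Y) / (s_X · s_Y) = 155.098 / (17.436 × 15.116)
  = 155.098 / 263.5626 ≈ 0.588

0.588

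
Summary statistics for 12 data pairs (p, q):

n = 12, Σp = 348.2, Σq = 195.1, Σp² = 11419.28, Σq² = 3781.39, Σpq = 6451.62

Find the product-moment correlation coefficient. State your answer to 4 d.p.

0.8828

r = (nΣpq − ΣpΣq) / √[(nΣp² − (Σp)²)(nΣq² − (Σq)²)]
Numerator: 12×6451.62 − 348.2×195.1 = 9485.62
Denominator: √[(137031.36 − 121243.24)(45376.68 − 38064.01)] = √[15788.12 × 7312.67] = 10744.9203
r = 9485.62 / 10744.9203 ≈ 0.8828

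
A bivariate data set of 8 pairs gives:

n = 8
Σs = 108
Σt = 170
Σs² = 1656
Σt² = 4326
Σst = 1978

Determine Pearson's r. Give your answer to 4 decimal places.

-0.8434

r = (nΣst − ΣsΣt) / √[(nΣs² − (Σs)²)(nΣt² − (Σt)²)]
Numerator: 8×1978 − 108×170 = -2536
Denominator: √[(13248 − 11664)(34608 − 28900)] = √[1584 × 5708] = 3006.9041
r = -2536 / 3006.9041 ≈ -0.8434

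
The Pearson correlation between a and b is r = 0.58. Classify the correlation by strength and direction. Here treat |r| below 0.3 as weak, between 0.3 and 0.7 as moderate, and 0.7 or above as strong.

moderate positive

r = 0.58 > 0 so the relationship is positive.
|r| = 0.58, which falls in the moderate range.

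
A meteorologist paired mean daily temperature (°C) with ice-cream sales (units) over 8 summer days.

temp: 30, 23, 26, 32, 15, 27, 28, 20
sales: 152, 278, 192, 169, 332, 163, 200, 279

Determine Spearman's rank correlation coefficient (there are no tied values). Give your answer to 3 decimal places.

-0.833

Rank temp: 7, 3, 4, 8, 1, 5, 6, 2
Rank sales: 1, 6, 4, 3, 8, 2, 5, 7
d = rank(temp) − rank(sales): 6, -3, 0, 5, -7, 3, 1, -5; Σd² = 154
ρ = 1 − 6Σd² / [n(n²−1)] = 1 − 6×154 / (8×63) = 1 − 924/504 ≈ -0.833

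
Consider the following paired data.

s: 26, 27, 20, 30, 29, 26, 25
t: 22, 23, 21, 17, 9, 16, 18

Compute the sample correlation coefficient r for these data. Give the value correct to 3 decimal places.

-0.476

n = 7, Σs = 183, Σt = 126, Σs² = 4847, Σt² = 2404, Σst = 3250
nΣst − ΣsΣt = 22750 − 23058 = -308
nΣs² − (Σs)² = 33929 − 33489 = 440; nΣt² − (Σt)² = 16828 − 15876 = 952
r = -308 / √(440 × 952) = -308 / 647.2094 ≈ -0.476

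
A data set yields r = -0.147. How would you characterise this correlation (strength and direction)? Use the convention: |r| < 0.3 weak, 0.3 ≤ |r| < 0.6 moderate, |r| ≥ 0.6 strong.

weak negative

r = -0.147 < 0 so the relationship is negative.
|r| = 0.147, which falls in the weak range.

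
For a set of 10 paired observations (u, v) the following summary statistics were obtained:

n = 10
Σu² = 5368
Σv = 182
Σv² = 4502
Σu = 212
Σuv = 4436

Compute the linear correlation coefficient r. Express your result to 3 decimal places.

0.567

r = (nΣuv − ΣuΣv) / √[(nΣu² − (Σu)²)(nΣv² − (Σv)²)]
Numerator: 10×4436 − 212×182 = 5776
Denominator: √[(53680 − 44944)(45020 − 33124)] = √[8736 × 11896] = 10194.2855
r = 5776 / 10194.2855 ≈ 0.567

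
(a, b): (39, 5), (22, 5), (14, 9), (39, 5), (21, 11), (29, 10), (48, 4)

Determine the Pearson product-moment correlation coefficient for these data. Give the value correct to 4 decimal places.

-0.6884

n = 7, Σa = 212, Σb = 49, Σa² = 7308, Σb² = 393, Σab = 1339
nΣab − ΣaΣb = 9373 − 10388 = -1015
nΣa² − (Σa)² = 51156 − 44944 = 6212; nΣb² − (Σb)² = 2751 − 2401 = 350
r = -1015 / √(6212 × 350) = -1015 / 1474.5169 ≈ -0.6884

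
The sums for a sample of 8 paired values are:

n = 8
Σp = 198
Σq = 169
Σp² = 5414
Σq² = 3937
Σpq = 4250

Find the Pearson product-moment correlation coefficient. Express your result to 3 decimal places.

r = (nΣpq − ΣpΣq) / √[(nΣp² − (Σp)²)(nΣq² − (Σq)²)]
Numerator: 8×4250 − 198×169 = 538
Denominator: √[(43312 − 39204)(31496 − 28561)] = √[4108 × 2935] = 3472.3162
r = 538 / 3472.3162 ≈ 0.155

0.155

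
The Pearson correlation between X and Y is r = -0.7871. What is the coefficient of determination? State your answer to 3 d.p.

0.620

r² = (-0.7871)² = 0.620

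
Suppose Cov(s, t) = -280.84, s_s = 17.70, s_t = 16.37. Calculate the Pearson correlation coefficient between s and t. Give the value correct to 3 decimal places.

-0.969

r = Cov(s,t) / (s_s · s_t) = -280.84 / (17.70 × 16.37)
  = -280.84 / 289.7490 ≈ -0.969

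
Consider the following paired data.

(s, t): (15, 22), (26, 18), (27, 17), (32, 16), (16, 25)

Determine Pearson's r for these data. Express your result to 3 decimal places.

n = 5, Σs = 116, Σt = 98, Σs² = 2910, Σt² = 1978, Σst = 2169
nΣst − ΣsΣt = 10845 − 11368 = -523
nΣs² − (Σs)² = 14550 − 13456 = 1094; nΣt² − (Σt)² = 9890 − 9604 = 286
r = -523 / √(1094 × 286) = -523 / 559.3603 ≈ -0.935

-0.935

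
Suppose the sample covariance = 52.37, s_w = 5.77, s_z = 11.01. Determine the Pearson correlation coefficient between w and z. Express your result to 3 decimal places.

0.824

r = Cov(w,z) / (s_w · s_z) = 52.37 / (5.77 × 11.01)
  = 52.37 / 63.5277 ≈ 0.824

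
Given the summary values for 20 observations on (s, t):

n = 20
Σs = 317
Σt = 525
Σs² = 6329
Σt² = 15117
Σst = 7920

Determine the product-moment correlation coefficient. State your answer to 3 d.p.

r = (nΣst − ΣsΣt) / √[(nΣs² − (Σs)²)(nΣt² − (Σt)²)]
Numerator: 20×7920 − 317×525 = -8025
Denominator: √[(126580 − 100489)(302340 − 275625)] = √[26091 × 26715] = 26401.1565
r = -8025 / 26401.1565 ≈ -0.304

-0.304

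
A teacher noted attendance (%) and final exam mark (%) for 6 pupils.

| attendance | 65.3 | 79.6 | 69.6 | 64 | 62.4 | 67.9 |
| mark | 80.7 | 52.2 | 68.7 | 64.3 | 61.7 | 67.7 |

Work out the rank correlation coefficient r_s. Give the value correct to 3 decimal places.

-0.029

Rank attendance: 3, 6, 5, 2, 1, 4
Rank mark: 6, 1, 5, 3, 2, 4
d = rank(attendance) − rank(mark): -3, 5, 0, -1, -1, 0; Σd² = 36
ρ = 1 − 6Σd² / [n(n²−1)] = 1 − 6×36 / (6×35) = 1 − 216/210 ≈ -0.029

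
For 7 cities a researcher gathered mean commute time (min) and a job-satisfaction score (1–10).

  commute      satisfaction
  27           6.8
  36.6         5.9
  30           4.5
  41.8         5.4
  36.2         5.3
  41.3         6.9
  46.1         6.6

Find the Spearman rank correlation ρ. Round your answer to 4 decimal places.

Rank commute: 1, 4, 2, 6, 3, 5, 7
Rank satisfaction: 6, 4, 1, 3, 2, 7, 5
d = rank(commute) − rank(satisfaction): -5, 0, 1, 3, 1, -2, 2; Σd² = 44
ρ = 1 − 6Σd² / [n(n²−1)] = 1 − 6×44 / (7×48) = 1 − 264/336 ≈ 0.2143

0.2143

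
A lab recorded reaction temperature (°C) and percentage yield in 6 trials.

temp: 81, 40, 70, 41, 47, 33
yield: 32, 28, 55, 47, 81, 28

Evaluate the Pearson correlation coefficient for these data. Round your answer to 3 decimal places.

n = 6, Σx = 312, Σy = 271, Σx² = 18040, Σy² = 14387, Σxy = 14220
nΣxy − ΣxΣy = 85320 − 84552 = 768
nΣx² − (Σx)² = 108240 − 97344 = 10896; nΣy² − (Σy)² = 86322 − 73441 = 12881
r = 768 / √(10896 × 12881) = 768 / 11846.9986 ≈ 0.065

0.065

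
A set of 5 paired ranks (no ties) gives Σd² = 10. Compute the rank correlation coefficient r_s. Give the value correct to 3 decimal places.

ρ = 1 − 6Σd² / [n(n²−1)] = 1 − 6×10 / (5×24)
  = 1 − 60/120 = 1 − 0.5000 ≈ 0.500

0.500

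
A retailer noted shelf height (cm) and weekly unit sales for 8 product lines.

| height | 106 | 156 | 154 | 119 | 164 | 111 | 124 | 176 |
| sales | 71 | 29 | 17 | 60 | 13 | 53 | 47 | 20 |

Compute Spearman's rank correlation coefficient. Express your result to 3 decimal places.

Rank height: 1, 6, 5, 3, 7, 2, 4, 8
Rank sales: 8, 4, 2, 7, 1, 6, 5, 3
d = rank(height) − rank(sales): -7, 2, 3, -4, 6, -4, -1, 5; Σd² = 156
ρ = 1 − 6Σd² / [n(n²−1)] = 1 − 6×156 / (8×63) = 1 − 936/504 ≈ -0.857

-0.857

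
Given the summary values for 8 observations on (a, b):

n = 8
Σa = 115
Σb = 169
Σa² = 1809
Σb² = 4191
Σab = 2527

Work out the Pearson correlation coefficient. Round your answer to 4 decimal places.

r = (nΣab − ΣaΣb) / √[(nΣa² − (Σa)²)(nΣb² − (Σb)²)]
Numerator: 8×2527 − 115×169 = 781
Denominator: √[(14472 − 13225)(33528 − 28561)] = √[1247 × 4967] = 2488.7445
r = 781 / 2488.7445 ≈ 0.3138

0.3138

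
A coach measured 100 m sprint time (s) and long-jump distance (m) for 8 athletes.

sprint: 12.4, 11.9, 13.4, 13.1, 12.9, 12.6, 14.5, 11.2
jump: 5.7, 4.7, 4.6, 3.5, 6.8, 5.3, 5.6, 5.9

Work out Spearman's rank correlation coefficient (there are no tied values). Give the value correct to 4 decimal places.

Rank sprint: 3, 2, 7, 6, 5, 4, 8, 1
Rank jump: 6, 3, 2, 1, 8, 4, 5, 7
d = rank(sprint) − rank(jump): -3, -1, 5, 5, -3, 0, 3, -6; Σd² = 114
ρ = 1 − 6Σd² / [n(n²−1)] = 1 − 6×114 / (8×63) = 1 − 684/504 ≈ -0.3571

-0.3571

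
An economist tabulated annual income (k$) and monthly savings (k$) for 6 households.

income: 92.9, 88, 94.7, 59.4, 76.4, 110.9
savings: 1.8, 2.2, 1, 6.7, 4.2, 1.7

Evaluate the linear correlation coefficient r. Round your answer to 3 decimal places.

n = 6, Σx = 522.3, Σy = 17.6, Σx² = 47006.63, Σy² = 74.5, Σxy = 1362.91
nΣxy − ΣxΣy = 8177.46 − 9192.48 = -1015.02
nΣx² − (Σx)² = 282039.78 − 272797.29 = 9242.49; nΣy² − (Σy)² = 447 − 309.76 = 137.24
r = -1015.02 / √(9242.49 × 137.24) = -1015.02 / 1126.2501 ≈ -0.901

-0.901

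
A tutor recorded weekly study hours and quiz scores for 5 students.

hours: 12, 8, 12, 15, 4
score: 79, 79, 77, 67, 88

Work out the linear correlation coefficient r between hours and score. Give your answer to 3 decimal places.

n = 5, Σx = 51, Σy = 390, Σx² = 593, Σy² = 30644, Σxy = 3861
nΣxy − ΣxΣy = 19305 − 19890 = -585
nΣx² − (Σx)² = 2965 − 2601 = 364; nΣy² − (Σy)² = 153220 − 152100 = 1120
r = -585 / √(364 × 1120) = -585 / 638.4982 ≈ -0.916

-0.916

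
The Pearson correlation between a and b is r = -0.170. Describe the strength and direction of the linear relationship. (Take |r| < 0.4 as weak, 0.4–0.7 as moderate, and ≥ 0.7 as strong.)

r = -0.170 < 0 so the relationship is negative.
|r| = 0.170, which falls in the weak range.

weak negative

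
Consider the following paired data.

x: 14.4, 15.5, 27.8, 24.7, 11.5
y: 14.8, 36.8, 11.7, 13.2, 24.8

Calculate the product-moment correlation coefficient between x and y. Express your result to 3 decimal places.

-0.611

n = 5, Σx = 93.9, Σy = 101.3, Σx² = 1962.79, Σy² = 2499.45, Σxy = 1720.02
nΣxy − ΣxΣy = 8600.1 − 9512.07 = -911.97
nΣx² − (Σx)² = 9813.95 − 8817.21 = 996.74; nΣy² − (Σy)² = 12497.25 − 10261.69 = 2235.56
r = -911.97 / √(996.74 × 2235.56) = -911.97 / 1492.7398 ≈ -0.611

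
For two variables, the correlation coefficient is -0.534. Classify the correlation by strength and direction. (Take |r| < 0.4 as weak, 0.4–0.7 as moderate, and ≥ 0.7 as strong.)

r = -0.534 < 0 so the relationship is negative.
|r| = 0.534, which falls in the moderate range.

moderate negative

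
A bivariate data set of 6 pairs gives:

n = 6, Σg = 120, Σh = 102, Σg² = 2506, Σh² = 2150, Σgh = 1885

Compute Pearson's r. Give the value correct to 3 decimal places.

r = (nΣgh − ΣgΣh) / √[(nΣg² − (Σg)²)(nΣh² − (Σh)²)]
Numerator: 6×1885 − 120×102 = -930
Denominator: √[(15036 − 14400)(12900 − 10404)] = √[636 × 2496] = 1259.9429
r = -930 / 1259.9429 ≈ -0.738

-0.738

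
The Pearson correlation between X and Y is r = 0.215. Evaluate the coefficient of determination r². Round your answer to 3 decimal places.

0.046

r² = (0.215)² = 0.046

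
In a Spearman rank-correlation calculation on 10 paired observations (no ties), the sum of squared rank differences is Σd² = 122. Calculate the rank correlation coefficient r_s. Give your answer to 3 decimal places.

ρ = 1 − 6Σd² / [n(n²−1)] = 1 − 6×122 / (10×99)
  = 1 − 732/990 = 1 − 0.7394 ≈ 0.261

0.261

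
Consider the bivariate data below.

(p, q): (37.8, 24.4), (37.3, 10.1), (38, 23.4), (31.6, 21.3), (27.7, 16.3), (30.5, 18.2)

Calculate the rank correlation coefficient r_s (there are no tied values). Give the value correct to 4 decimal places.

0.6000

Rank p: 5, 4, 6, 3, 1, 2
Rank q: 6, 1, 5, 4, 2, 3
d = rank(p) − rank(q): -1, 3, 1, -1, -1, -1; Σd² = 14
ρ = 1 − 6Σd² / [n(n²−1)] = 1 − 6×14 / (6×35) = 1 − 84/210 ≈ 0.6000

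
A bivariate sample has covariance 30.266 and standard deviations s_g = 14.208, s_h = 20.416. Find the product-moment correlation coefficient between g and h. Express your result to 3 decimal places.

0.104

r = Cov(g,h) / (s_g · s_h) = 30.266 / (14.208 × 20.416)
  = 30.266 / 290.0705 ≈ 0.104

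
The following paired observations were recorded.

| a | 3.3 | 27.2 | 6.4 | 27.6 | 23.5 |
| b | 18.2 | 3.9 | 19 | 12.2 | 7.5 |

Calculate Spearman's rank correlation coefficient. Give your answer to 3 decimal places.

Rank a: 1, 4, 2, 5, 3
Rank b: 4, 1, 5, 3, 2
d = rank(a) − rank(b): -3, 3, -3, 2, 1; Σd² = 32
ρ = 1 − 6Σd² / [n(n²−1)] = 1 − 6×32 / (5×24) = 1 − 192/120 ≈ -0.600

-0.600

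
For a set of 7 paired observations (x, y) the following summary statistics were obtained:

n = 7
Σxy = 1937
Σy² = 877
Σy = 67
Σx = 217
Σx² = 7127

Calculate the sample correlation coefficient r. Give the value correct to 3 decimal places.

r = (nΣxy − ΣxΣy) / √[(nΣx² − (Σx)²)(nΣy² − (Σy)²)]
Numerator: 7×1937 − 217×67 = -980
Denominator: √[(49889 − 47089)(6139 − 4489)] = √[2800 × 1650] = 2149.4185
r = -980 / 2149.4185 ≈ -0.456

-0.456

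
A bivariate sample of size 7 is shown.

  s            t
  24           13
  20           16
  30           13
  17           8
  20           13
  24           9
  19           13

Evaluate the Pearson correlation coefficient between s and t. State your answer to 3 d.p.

0.154

n = 7, Σs = 154, Σt = 85, Σs² = 3502, Σt² = 1077, Σst = 1881
nΣst − ΣsΣt = 13167 − 13090 = 77
nΣs² − (Σs)² = 24514 − 23716 = 798; nΣt² − (Σt)² = 7539 − 7225 = 314
r = 77 / √(798 × 314) = 77 / 500.5717 ≈ 0.154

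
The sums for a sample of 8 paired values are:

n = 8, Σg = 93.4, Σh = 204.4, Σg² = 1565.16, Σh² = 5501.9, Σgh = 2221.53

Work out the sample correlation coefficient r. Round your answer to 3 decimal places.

-0.453

r = (nΣgh − ΣgΣh) / √[(nΣg² − (Σg)²)(nΣh² − (Σh)²)]
Numerator: 8×2221.53 − 93.4×204.4 = -1318.72
Denominator: √[(12521.28 − 8723.56)(44015.2 − 41779.36)] = √[3797.72 × 2235.84] = 2913.9482
r = -1318.72 / 2913.9482 ≈ -0.453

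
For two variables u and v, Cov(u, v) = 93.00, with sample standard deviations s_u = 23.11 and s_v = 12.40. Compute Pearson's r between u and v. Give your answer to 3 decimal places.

0.325

r = Cov(u,v) / (s_u · s_v) = 93.00 / (23.11 × 12.40)
  = 93.00 / 286.5640 ≈ 0.325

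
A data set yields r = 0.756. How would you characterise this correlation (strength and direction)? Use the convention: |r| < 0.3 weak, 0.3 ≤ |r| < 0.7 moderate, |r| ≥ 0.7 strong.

r = 0.756 > 0 so the relationship is positive.
|r| = 0.756, which falls in the strong range.

strong positive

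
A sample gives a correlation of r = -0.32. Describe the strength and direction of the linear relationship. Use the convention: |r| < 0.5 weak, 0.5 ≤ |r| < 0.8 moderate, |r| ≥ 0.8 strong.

weak negative

r = -0.32 < 0 so the relationship is negative.
|r| = 0.32, which falls in the weak range.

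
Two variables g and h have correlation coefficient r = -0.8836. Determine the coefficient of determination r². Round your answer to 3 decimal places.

r² = (-0.8836)² = 0.781

0.781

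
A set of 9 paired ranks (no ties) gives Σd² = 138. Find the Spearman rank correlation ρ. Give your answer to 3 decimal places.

-0.150

ρ = 1 − 6Σd² / [n(n²−1)] = 1 − 6×138 / (9×80)
  = 1 − 828/720 = 1 − 1.1500 ≈ -0.150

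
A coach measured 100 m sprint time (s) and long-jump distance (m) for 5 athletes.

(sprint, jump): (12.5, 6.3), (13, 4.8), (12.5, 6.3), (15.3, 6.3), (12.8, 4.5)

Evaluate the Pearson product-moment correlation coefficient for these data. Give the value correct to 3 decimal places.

n = 5, Σx = 66.1, Σy = 28.2, Σx² = 879.43, Σy² = 162.36, Σxy = 373.89
nΣxy − ΣxΣy = 1869.45 − 1864.02 = 5.43
nΣx² − (Σx)² = 4397.15 − 4369.21 = 27.94; nΣy² − (Σy)² = 811.8 − 795.24 = 16.56
r = 5.43 / √(27.94 × 16.56) = 5.43 / 21.5101 ≈ 0.252

0.252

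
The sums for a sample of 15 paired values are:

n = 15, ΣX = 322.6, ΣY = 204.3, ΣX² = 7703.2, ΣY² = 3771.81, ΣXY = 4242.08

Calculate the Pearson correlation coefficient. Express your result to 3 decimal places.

r = (nΣXY − ΣXΣY) / √[(nΣX² − (ΣX)²)(nΣY² − (ΣY)²)]
Numerator: 15×4242.08 − 322.6×204.3 = -2275.98
Denominator: √[(115548 − 104070.76)(56577.15 − 41738.49)] = √[11477.24 × 14838.66] = 13050.1671
r = -2275.98 / 13050.1671 ≈ -0.174

-0.174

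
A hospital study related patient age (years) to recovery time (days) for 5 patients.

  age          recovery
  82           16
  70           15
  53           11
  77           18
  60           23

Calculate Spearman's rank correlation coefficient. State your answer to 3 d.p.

0.300

Rank age: 5, 3, 1, 4, 2
Rank recovery: 3, 2, 1, 4, 5
d = rank(age) − rank(recovery): 2, 1, 0, 0, -3; Σd² = 14
ρ = 1 − 6Σd² / [n(n²−1)] = 1 − 6×14 / (5×24) = 1 − 84/120 ≈ 0.300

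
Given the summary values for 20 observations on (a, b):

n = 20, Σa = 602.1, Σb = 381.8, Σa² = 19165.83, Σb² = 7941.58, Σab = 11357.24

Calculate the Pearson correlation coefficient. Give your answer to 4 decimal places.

-0.1661

r = (nΣab − ΣaΣb) / √[(nΣa² − (Σa)²)(nΣb² − (Σb)²)]
Numerator: 20×11357.24 − 602.1×381.8 = -2736.98
Denominator: √[(383316.6 − 362524.41)(158831.6 − 145771.24)] = √[20792.19 × 13060.36] = 16478.8800
r = -2736.98 / 16478.8800 ≈ -0.1661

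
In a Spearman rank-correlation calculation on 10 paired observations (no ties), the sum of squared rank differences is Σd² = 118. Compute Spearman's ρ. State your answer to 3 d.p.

0.285

ρ = 1 − 6Σd² / [n(n²−1)] = 1 − 6×118 / (10×99)
  = 1 − 708/990 = 1 − 0.7152 ≈ 0.285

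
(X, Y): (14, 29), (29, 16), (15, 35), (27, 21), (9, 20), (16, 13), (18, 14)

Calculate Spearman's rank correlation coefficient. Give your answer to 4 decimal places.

Rank X: 2, 7, 3, 6, 1, 4, 5
Rank Y: 6, 3, 7, 5, 4, 1, 2
d = rank(X) − rank(Y): -4, 4, -4, 1, -3, 3, 3; Σd² = 76
ρ = 1 − 6Σd² / [n(n²−1)] = 1 − 6×76 / (7×48) = 1 − 456/336 ≈ -0.3571

-0.3571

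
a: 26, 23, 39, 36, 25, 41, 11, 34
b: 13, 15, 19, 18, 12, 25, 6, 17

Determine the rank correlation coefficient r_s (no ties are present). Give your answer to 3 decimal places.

Rank a: 4, 2, 7, 6, 3, 8, 1, 5
Rank b: 3, 4, 7, 6, 2, 8, 1, 5
d = rank(a) − rank(b): 1, -2, 0, 0, 1, 0, 0, 0; Σd² = 6
ρ = 1 − 6Σd² / [n(n²−1)] = 1 − 6×6 / (8×63) = 1 − 36/504 ≈ 0.929

0.929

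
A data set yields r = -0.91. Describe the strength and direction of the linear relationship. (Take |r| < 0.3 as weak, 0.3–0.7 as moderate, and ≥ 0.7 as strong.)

strong negative

r = -0.91 < 0 so the relationship is negative.
|r| = 0.91, which falls in the strong range.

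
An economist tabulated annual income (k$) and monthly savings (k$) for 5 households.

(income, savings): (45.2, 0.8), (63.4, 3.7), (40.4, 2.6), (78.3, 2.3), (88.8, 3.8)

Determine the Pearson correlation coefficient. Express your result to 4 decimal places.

n = 5, Σx = 316.1, Σy = 13.2, Σx² = 21711.09, Σy² = 40.82, Σxy = 893.31
nΣxy − ΣxΣy = 4466.55 − 4172.52 = 294.03
nΣx² − (Σx)² = 108555.45 − 99919.21 = 8636.24; nΣy² − (Σy)² = 204.1 − 174.24 = 29.86
r = 294.03 / √(8636.24 × 29.86) = 294.03 / 507.8170 ≈ 0.5790

0.5790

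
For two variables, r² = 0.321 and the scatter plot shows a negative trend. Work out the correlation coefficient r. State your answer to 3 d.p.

|r| = √0.321 = 0.567
The association is negative, so r = −0.567.

-0.567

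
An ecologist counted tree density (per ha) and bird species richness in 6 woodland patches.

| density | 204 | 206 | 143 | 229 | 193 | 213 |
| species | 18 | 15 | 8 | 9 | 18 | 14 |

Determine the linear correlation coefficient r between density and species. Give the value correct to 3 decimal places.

n = 6, Σx = 1188, Σy = 82, Σx² = 239560, Σy² = 1214, Σxy = 16423
nΣxy − ΣxΣy = 98538 − 97416 = 1122
nΣx² − (Σx)² = 1437360 − 1411344 = 26016; nΣy² − (Σy)² = 7284 − 6724 = 560
r = 1122 / √(26016 × 560) = 1122 / 3816.9307 ≈ 0.294

0.294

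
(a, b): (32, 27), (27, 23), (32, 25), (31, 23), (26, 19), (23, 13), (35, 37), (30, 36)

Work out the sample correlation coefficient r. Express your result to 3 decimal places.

0.807

n = 8, Σa = 236, Σb = 203, Σa² = 7068, Σb² = 5607, Σab = 6166
nΣab − ΣaΣb = 49328 − 47908 = 1420
nΣa² − (Σa)² = 56544 − 55696 = 848; nΣb² − (Σb)² = 44856 − 41209 = 3647
r = 1420 / √(848 × 3647) = 1420 / 1758.5949 ≈ 0.807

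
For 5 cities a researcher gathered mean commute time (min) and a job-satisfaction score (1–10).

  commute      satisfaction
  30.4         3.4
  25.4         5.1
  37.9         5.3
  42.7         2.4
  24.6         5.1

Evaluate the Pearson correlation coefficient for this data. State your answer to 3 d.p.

-0.590

n = 5, Σx = 161, Σy = 21.3, Σx² = 5434.18, Σy² = 97.43, Σxy = 661.71
nΣxy − ΣxΣy = 3308.55 − 3429.3 = -120.75
nΣx² − (Σx)² = 27170.9 − 25921 = 1249.9; nΣy² − (Σy)² = 487.15 − 453.69 = 33.46
r = -120.75 / √(1249.9 × 33.46) = -120.75 / 204.5034 ≈ -0.590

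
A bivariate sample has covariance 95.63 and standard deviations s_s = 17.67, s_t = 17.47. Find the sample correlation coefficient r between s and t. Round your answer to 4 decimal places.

0.3098

r = Cov(s,t) / (s_s · s_t) = 95.63 / (17.67 × 17.47)
  = 95.63 / 308.6949 ≈ 0.3098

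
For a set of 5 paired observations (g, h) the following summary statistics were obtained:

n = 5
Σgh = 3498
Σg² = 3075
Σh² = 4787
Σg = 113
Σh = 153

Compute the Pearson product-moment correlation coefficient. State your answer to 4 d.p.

r = (nΣgh − ΣgΣh) / √[(nΣg² − (Σg)²)(nΣh² − (Σh)²)]
Numerator: 5×3498 − 113×153 = 201
Denominator: √[(15375 − 12769)(23935 − 23409)] = √[2606 × 526] = 1170.7929
r = 201 / 1170.7929 ≈ 0.1717

0.1717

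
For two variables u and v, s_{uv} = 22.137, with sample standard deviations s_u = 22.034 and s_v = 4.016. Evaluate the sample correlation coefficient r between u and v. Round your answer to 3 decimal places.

0.250

r = Cov(u,v) / (s_u · s_v) = 22.137 / (22.034 × 4.016)
  = 22.137 / 88.4885 ≈ 0.250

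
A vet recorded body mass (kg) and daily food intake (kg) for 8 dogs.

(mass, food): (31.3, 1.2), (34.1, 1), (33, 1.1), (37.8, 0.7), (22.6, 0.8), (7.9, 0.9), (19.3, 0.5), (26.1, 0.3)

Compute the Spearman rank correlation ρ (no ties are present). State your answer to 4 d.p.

0.2619

Rank mass: 5, 7, 6, 8, 3, 1, 2, 4
Rank food: 8, 6, 7, 3, 4, 5, 2, 1
d = rank(mass) − rank(food): -3, 1, -1, 5, -1, -4, 0, 3; Σd² = 62
ρ = 1 − 6Σd² / [n(n²−1)] = 1 − 6×62 / (8×63) = 1 − 372/504 ≈ 0.2619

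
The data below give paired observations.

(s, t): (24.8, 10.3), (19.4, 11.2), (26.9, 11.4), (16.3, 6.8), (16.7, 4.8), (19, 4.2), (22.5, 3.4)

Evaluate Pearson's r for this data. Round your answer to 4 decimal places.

0.5103

n = 7, Σs = 145.6, Σt = 52.1, Σs² = 3126.84, Σt² = 459.97, Σst = 1126.68
nΣst − ΣsΣt = 7886.76 − 7585.76 = 301
nΣs² − (Σs)² = 21887.88 − 21199.36 = 688.52; nΣt² − (Σt)² = 3219.79 − 2714.41 = 505.38
r = 301 / √(688.52 × 505.38) = 301 / 589.8849 ≈ 0.5103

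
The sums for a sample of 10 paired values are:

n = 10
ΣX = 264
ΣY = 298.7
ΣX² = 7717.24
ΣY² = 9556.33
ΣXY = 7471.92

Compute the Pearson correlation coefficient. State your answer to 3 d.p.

r = (nΣXY − ΣXΣY) / √[(nΣX² − (ΣX)²)(nΣY² − (ΣY)²)]
Numerator: 10×7471.92 − 264×298.7 = -4137.6
Denominator: √[(77172.4 − 69696)(95563.3 − 89221.69)] = √[7476.4 × 6341.61] = 6885.6672
r = -4137.6 / 6885.6672 ≈ -0.601

-0.601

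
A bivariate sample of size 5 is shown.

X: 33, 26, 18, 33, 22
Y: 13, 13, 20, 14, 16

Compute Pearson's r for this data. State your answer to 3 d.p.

-0.833

n = 5, ΣX = 132, ΣY = 76, ΣX² = 3662, ΣY² = 1190, ΣXY = 1941
nΣXY − ΣXΣY = 9705 − 10032 = -327
nΣX² − (ΣX)² = 18310 − 17424 = 886; nΣY² − (ΣY)² = 5950 − 5776 = 174
r = -327 / √(886 × 174) = -327 / 392.6372 ≈ -0.833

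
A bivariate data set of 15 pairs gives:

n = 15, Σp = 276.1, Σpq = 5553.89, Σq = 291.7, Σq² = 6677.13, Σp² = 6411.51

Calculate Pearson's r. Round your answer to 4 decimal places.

r = (nΣpq − ΣpΣq) / √[(nΣp² − (Σp)²)(nΣq² − (Σq)²)]
Numerator: 15×5553.89 − 276.1×291.7 = 2769.98
Denominator: √[(96172.65 − 76231.21)(100156.95 − 85088.89)] = √[19941.44 × 15068.06] = 17334.3247
r = 2769.98 / 17334.3247 ≈ 0.1598

0.1598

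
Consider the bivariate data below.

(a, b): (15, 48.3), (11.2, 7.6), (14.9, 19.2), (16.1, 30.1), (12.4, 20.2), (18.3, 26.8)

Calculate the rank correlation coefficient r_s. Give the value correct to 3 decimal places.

Rank a: 4, 1, 3, 5, 2, 6
Rank b: 6, 1, 2, 5, 3, 4
d = rank(a) − rank(b): -2, 0, 1, 0, -1, 2; Σd² = 10
ρ = 1 − 6Σd² / [n(n²−1)] = 1 − 6×10 / (6×35) = 1 − 60/210 ≈ 0.714

0.714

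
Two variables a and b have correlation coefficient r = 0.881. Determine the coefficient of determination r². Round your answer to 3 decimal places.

r² = (0.881)² = 0.776

0.776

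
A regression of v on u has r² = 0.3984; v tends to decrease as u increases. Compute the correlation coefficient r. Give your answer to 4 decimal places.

-0.6312

|r| = √0.3984 = 0.6312
The association is negative, so r = −0.6312.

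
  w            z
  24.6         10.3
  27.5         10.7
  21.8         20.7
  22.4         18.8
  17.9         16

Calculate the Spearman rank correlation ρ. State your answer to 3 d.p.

-0.600

Rank w: 4, 5, 2, 3, 1
Rank z: 1, 2, 5, 4, 3
d = rank(w) − rank(z): 3, 3, -3, -1, -2; Σd² = 32
ρ = 1 − 6Σd² / [n(n²−1)] = 1 − 6×32 / (5×24) = 1 − 192/120 ≈ -0.600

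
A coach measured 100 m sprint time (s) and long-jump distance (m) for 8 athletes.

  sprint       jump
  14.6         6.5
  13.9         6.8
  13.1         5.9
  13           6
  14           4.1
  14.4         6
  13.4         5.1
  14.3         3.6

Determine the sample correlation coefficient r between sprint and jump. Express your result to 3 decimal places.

-0.107

n = 8, Σx = 110.7, Σy = 44, Σx² = 1534.39, Σy² = 251.08, Σxy = 608.33
nΣxy − ΣxΣy = 4866.64 − 4870.8 = -4.16
nΣx² − (Σx)² = 12275.12 − 12254.49 = 20.63; nΣy² − (Σy)² = 2008.64 − 1936 = 72.64
r = -4.16 / √(20.63 × 72.64) = -4.16 / 38.7113 ≈ -0.107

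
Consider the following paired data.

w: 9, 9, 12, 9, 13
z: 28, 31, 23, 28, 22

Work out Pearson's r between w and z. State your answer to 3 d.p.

n = 5, Σw = 52, Σz = 132, Σw² = 556, Σz² = 3542, Σwz = 1345
nΣwz − ΣwΣz = 6725 − 6864 = -139
nΣw² − (Σw)² = 2780 − 2704 = 76; nΣz² − (Σz)² = 17710 − 17424 = 286
r = -139 / √(76 × 286) = -139 / 147.4313 ≈ -0.943

-0.943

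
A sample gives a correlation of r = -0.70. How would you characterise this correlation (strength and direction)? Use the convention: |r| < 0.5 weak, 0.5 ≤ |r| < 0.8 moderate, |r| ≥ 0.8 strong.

r = -0.70 < 0 so the relationship is negative.
|r| = 0.70, which falls in the moderate range.

moderate negative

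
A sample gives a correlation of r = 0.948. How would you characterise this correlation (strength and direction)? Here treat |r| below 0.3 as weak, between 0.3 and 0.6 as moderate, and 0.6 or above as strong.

r = 0.948 > 0 so the relationship is positive.
|r| = 0.948, which falls in the strong range.

strong positive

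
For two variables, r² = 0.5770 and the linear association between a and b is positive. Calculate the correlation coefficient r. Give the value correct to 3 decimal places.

|r| = √0.5770 = 0.760
The association is positive, so r = 0.760.

0.760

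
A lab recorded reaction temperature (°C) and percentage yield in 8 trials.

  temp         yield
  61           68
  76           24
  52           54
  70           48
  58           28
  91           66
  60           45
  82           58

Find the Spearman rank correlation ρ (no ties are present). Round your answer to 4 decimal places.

0.2857

Rank temp: 4, 6, 1, 5, 2, 8, 3, 7
Rank yield: 8, 1, 5, 4, 2, 7, 3, 6
d = rank(temp) − rank(yield): -4, 5, -4, 1, 0, 1, 0, 1; Σd² = 60
ρ = 1 − 6Σd² / [n(n²−1)] = 1 − 6×60 / (8×63) = 1 − 360/504 ≈ 0.2857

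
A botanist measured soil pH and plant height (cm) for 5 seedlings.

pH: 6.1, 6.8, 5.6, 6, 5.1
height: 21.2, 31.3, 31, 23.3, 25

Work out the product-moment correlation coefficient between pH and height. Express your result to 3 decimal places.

0.243

n = 5, Σx = 29.6, Σy = 131.8, Σx² = 176.82, Σy² = 3558.02, Σxy = 783.06
nΣxy − ΣxΣy = 3915.3 − 3901.28 = 14.02
nΣx² − (Σx)² = 884.1 − 876.16 = 7.94; nΣy² − (Σy)² = 17790.1 − 17371.24 = 418.86
r = 14.02 / √(7.94 × 418.86) = 14.02 / 57.6693 ≈ 0.243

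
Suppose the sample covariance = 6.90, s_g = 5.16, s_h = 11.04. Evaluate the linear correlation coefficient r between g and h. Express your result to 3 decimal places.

0.121

r = Cov(g,h) / (s_g · s_h) = 6.90 / (5.16 × 11.04)
  = 6.90 / 56.9664 ≈ 0.121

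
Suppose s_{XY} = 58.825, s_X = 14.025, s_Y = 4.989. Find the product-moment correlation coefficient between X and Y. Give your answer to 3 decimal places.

0.841

r = Cov(X,Y) / (s_X · s_Y) = 58.825 / (14.025 × 4.989)
  = 58.825 / 69.9707 ≈ 0.841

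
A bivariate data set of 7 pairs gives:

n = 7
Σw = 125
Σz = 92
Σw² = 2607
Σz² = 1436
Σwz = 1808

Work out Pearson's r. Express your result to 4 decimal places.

0.5663

r = (nΣwz − ΣwΣz) / √[(nΣw² − (Σw)²)(nΣz² − (Σz)²)]
Numerator: 7×1808 − 125×92 = 1156
Denominator: √[(18249 − 15625)(10052 − 8464)] = √[2624 × 1588] = 2041.3015
r = 1156 / 2041.3015 ≈ 0.5663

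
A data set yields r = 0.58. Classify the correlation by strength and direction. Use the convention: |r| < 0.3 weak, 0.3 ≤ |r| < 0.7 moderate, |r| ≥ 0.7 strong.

moderate positive

r = 0.58 > 0 so the relationship is positive.
|r| = 0.58, which falls in the moderate range.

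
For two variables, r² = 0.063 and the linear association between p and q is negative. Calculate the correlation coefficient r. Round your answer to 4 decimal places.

-0.2510

|r| = √0.063 = 0.2510
The association is negative, so r = −0.2510.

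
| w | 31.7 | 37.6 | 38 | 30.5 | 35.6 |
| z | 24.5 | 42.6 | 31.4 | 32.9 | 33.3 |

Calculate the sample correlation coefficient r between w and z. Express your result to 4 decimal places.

0.5516

n = 5, Σw = 173.4, Σz = 164.7, Σw² = 6060.26, Σz² = 5592.27, Σwz = 5760.54
nΣwz − ΣwΣz = 28802.7 − 28558.98 = 243.72
nΣw² − (Σw)² = 30301.3 − 30067.56 = 233.74; nΣz² − (Σz)² = 27961.35 − 27126.09 = 835.26
r = 243.72 / √(233.74 × 835.26) = 243.72 / 441.8525 ≈ 0.5516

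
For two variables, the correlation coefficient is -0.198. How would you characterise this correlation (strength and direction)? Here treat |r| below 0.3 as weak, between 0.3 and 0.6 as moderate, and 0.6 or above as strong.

r = -0.198 < 0 so the relationship is negative.
|r| = 0.198, which falls in the weak range.

weak negative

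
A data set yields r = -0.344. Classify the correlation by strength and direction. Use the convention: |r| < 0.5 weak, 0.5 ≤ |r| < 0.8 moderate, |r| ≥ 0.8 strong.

r = -0.344 < 0 so the relationship is negative.
|r| = 0.344, which falls in the weak range.

weak negative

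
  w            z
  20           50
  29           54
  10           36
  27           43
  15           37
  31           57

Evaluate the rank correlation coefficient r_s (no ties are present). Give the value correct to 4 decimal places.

0.9429

Rank w: 3, 5, 1, 4, 2, 6
Rank z: 4, 5, 1, 3, 2, 6
d = rank(w) − rank(z): -1, 0, 0, 1, 0, 0; Σd² = 2
ρ = 1 − 6Σd² / [n(n²−1)] = 1 − 6×2 / (6×35) = 1 − 12/210 ≈ 0.9429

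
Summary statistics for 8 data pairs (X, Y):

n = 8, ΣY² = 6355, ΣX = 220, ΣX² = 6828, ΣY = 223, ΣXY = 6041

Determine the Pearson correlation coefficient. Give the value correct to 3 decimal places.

-0.278

r = (nΣXY − ΣXΣY) / √[(nΣX² − (ΣX)²)(nΣY² − (ΣY)²)]
Numerator: 8×6041 − 220×223 = -732
Denominator: √[(54624 − 48400)(50840 − 49729)] = √[6224 × 1111] = 2629.6129
r = -732 / 2629.6129 ≈ -0.278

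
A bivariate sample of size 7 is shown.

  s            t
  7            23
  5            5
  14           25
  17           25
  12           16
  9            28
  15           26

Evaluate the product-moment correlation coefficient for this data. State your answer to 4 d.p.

n = 7, Σs = 79, Σt = 148, Σs² = 1009, Σt² = 3520, Σst = 1795
nΣst − ΣsΣt = 12565 − 11692 = 873
nΣs² − (Σs)² = 7063 − 6241 = 822; nΣt² − (Σt)² = 24640 − 21904 = 2736
r = 873 / √(822 × 2736) = 873 / 1499.6640 ≈ 0.5821

0.5821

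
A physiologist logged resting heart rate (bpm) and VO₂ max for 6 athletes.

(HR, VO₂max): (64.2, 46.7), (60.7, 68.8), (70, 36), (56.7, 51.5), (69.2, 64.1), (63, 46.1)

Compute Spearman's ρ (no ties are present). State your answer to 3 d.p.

-0.486

Rank HR: 4, 2, 6, 1, 5, 3
Rank VO₂max: 3, 6, 1, 4, 5, 2
d = rank(HR) − rank(VO₂max): 1, -4, 5, -3, 0, 1; Σd² = 52
ρ = 1 − 6Σd² / [n(n²−1)] = 1 − 6×52 / (6×35) = 1 − 312/210 ≈ -0.486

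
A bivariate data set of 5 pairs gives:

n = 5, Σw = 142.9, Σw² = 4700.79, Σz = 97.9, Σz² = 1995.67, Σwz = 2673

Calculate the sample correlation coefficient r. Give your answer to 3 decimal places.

-0.567

r = (nΣwz − ΣwΣz) / √[(nΣw² − (Σw)²)(nΣz² − (Σz)²)]
Numerator: 5×2673 − 142.9×97.9 = -624.91
Denominator: √[(23503.95 − 20420.41)(9978.35 − 9584.41)] = √[3083.54 × 393.94] = 1102.1478
r = -624.91 / 1102.1478 ≈ -0.567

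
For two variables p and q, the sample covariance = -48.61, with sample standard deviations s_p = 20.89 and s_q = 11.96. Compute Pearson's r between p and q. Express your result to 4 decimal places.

r = Cov(p,q) / (s_p · s_q) = -48.61 / (20.89 × 11.96)
  = -48.61 / 249.8444 ≈ -0.1946

-0.1946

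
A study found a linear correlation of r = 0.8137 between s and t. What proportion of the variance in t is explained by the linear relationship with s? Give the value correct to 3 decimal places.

r² = (0.8137)² = 0.662

0.662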